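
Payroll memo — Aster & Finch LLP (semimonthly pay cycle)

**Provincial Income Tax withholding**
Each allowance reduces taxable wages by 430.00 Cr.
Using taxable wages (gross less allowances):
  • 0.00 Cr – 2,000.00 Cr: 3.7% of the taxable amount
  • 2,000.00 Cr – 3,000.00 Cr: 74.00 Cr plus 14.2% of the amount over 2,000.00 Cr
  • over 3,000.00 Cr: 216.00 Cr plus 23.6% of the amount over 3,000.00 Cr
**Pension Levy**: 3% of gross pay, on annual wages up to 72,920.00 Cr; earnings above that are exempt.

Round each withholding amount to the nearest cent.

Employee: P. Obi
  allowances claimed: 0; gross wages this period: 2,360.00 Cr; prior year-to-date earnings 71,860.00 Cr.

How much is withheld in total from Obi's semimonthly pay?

156.92 Cr

Provincial Income Tax: taxable = 2,360.00 Cr
  74.00 Cr + 14.2% × (2,360.00 Cr − 2,000.00 Cr) = 74.00 Cr + 14.2% × 360.00 Cr = 125.12 Cr
Pension Levy: cap 72,920.00 Cr − YTD 71,860.00 Cr = 1,060.00 Cr subject; 3% × 1,060.00 Cr = 31.80 Cr
Total: 125.12 Cr + 31.80 Cr = 156.92 Cr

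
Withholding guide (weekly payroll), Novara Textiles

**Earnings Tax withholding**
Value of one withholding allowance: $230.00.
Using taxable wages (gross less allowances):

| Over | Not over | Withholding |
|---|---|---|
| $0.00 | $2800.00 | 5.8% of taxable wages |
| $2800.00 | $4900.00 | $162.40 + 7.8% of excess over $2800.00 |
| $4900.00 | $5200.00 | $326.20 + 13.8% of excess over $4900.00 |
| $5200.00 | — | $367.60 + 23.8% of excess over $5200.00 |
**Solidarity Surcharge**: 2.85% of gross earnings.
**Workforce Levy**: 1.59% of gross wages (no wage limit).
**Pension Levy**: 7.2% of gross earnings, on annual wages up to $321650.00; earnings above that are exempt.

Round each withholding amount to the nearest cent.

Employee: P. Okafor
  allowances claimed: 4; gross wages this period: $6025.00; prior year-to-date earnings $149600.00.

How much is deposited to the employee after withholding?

Earnings Tax: taxable = $6025.00 − 4×$230.00 = $5105.00
  $326.20 + 13.8% × ($5105.00 − $4900.00) = $326.20 + 13.8% × $205.00 = $354.49
Solidarity Surcharge: 2.85% × $6025.00 = $171.71
Workforce Levy: 1.59% × $6025.00 = $95.80
Pension Levy: 7.2% × $6025.00 = $433.80
Total withheld: $354.49 + $171.71 + $95.80 + $433.80 = $1055.80
Net pay: $6025.00 − $1055.80 = $4969.20

$4969.20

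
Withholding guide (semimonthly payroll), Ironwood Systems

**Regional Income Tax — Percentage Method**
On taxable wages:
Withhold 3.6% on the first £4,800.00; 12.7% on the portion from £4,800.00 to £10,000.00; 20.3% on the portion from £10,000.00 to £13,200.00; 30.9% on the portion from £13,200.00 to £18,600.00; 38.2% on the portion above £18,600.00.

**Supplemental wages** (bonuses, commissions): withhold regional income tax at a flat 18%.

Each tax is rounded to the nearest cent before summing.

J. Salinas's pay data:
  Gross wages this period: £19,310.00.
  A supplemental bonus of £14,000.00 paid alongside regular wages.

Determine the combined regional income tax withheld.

Regional Income Tax: taxable = £19,310.00
  £3,151.40 + 38.2% × (£19,310.00 − £18,600.00) = £3,151.40 + 38.2% × £710.00 = £3,422.62
Supplemental (18% flat on bonus): 18% × £14,000.00 = £2,520.00
Total regional income tax: £3,422.62 + £2,520.00 = £5,942.62

£5,942.62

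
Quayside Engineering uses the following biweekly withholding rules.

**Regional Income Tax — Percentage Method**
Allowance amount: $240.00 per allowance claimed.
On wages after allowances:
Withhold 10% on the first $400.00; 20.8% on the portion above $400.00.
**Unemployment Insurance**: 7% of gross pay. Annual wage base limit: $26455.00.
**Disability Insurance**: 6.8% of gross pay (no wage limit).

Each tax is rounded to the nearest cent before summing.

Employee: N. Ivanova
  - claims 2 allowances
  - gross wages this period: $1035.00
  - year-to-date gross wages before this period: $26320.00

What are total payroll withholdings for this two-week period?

Regional Income Tax: taxable = $1035.00 − 2×$240.00 = $555.00
  $40.00 + 20.8% × ($555.00 − $400.00) = $40.00 + 20.8% × $155.00 = $72.24
Unemployment Insurance: cap $26455.00 − YTD $26320.00 = $135.00 subject; 7% × $135.00 = $9.45
Disability Insurance: 6.8% × $1035.00 = $70.38
Total: $72.24 + $9.45 + $70.38 = $152.07

$152.07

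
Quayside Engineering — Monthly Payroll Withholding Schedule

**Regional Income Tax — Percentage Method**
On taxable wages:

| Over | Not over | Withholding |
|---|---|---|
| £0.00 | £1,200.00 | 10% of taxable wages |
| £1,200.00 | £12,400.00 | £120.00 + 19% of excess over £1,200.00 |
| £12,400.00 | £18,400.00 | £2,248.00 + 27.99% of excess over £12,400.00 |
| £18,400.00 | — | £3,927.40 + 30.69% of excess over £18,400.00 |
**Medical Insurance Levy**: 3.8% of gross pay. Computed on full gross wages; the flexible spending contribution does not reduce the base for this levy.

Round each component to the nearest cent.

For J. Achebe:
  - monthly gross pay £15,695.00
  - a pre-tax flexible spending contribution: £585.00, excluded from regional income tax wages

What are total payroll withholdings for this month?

£3,602.94

Regional Income Tax: taxable = £15,695.00 − £585.00 = £15,110.00
  £2,248.00 + 27.99% × (£15,110.00 − £12,400.00) = £2,248.00 + 27.99% × £2,710.00 = £3,006.53
Medical Insurance Levy: 3.8% × £15,695.00 = £596.41
Total: £3,006.53 + £596.41 = £3,602.94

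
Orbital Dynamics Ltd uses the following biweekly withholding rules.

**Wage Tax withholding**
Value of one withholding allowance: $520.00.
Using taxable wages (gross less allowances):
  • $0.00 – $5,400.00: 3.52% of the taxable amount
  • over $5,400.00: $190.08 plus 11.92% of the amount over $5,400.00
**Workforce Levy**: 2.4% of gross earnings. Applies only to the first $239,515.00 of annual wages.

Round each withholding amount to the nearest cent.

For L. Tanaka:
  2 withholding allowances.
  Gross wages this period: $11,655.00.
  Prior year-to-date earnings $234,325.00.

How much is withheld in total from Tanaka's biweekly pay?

Wage Tax: taxable = $11,655.00 − 2×$520.00 = $10,615.00
  $190.08 + 11.92% × ($10,615.00 − $5,400.00) = $190.08 + 11.92% × $5,215.00 = $811.71
Workforce Levy: cap $239,515.00 − YTD $234,325.00 = $5,190.00 subject; 2.4% × $5,190.00 = $124.56
Total: $811.71 + $124.56 = $936.27

$936.27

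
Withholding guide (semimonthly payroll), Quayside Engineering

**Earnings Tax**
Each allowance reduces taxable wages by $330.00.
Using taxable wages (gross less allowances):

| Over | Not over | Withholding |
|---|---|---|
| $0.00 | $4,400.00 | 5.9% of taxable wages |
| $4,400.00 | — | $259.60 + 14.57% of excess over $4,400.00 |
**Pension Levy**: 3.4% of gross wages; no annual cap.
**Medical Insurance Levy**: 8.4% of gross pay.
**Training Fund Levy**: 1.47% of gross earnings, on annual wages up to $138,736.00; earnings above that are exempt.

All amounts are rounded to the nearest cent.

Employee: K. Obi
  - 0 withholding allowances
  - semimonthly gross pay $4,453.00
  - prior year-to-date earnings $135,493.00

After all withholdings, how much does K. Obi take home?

$3,612.56

Earnings Tax: taxable = $4,453.00
  $259.60 + 14.57% × ($4,453.00 − $4,400.00) = $259.60 + 14.57% × $53.00 = $267.32
Pension Levy: 3.4% × $4,453.00 = $151.40
Medical Insurance Levy: 8.4% × $4,453.00 = $374.05
Training Fund Levy: cap $138,736.00 − YTD $135,493.00 = $3,243.00 subject; 1.47% × $3,243.00 = $47.67
Total withheld: $267.32 + $151.40 + $374.05 + $47.67 = $840.44
Net pay: $4,453.00 − $840.44 = $3,612.56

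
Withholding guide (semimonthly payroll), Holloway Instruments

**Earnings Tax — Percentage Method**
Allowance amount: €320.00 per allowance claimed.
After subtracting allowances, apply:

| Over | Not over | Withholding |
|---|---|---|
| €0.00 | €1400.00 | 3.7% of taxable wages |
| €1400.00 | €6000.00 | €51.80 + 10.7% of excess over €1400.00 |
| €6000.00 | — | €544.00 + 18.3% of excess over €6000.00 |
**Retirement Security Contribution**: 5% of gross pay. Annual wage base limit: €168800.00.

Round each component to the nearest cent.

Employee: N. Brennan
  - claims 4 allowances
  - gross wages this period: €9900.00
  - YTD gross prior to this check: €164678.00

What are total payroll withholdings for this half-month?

€1229.56

Earnings Tax: taxable = €9900.00 − 4×€320.00 = €8620.00
  €544.00 + 18.3% × (€8620.00 − €6000.00) = €544.00 + 18.3% × €2620.00 = €1023.46
Retirement Security Contribution: cap €168800.00 − YTD €164678.00 = €4122.00 subject; 5% × €4122.00 = €206.10
Total: €1023.46 + €206.10 = €1229.56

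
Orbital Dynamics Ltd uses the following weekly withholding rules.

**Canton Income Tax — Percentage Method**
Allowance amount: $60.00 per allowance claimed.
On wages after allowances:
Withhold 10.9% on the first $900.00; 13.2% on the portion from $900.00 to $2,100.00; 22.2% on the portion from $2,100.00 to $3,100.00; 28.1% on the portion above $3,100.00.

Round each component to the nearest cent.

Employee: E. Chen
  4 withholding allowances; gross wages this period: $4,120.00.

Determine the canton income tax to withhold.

$697.68

Canton Income Tax: taxable = $4,120.00 − 4×$60.00 = $3,880.00
  $478.50 + 28.1% × ($3,880.00 − $3,100.00) = $478.50 + 28.1% × $780.00 = $697.68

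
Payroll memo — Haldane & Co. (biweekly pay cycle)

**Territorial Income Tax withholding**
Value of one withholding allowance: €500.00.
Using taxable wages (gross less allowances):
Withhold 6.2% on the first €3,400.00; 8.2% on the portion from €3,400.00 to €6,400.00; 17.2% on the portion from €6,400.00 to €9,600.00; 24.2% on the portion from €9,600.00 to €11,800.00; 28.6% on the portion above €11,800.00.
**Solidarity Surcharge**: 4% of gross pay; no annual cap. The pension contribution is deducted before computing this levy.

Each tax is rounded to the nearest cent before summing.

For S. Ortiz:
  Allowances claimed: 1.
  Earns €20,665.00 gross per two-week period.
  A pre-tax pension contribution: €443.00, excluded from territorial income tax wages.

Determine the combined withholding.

Territorial Income Tax: taxable = €20,665.00 − €443.00 − 1×€500.00 = €19,722.00
  €1,539.60 + 28.6% × (€19,722.00 − €11,800.00) = €1,539.60 + 28.6% × €7,922.00 = €3,805.29
Solidarity Surcharge: 4% × €20,222.00 = €808.88
Total: €3,805.29 + €808.88 = €4,614.17

€4,614.17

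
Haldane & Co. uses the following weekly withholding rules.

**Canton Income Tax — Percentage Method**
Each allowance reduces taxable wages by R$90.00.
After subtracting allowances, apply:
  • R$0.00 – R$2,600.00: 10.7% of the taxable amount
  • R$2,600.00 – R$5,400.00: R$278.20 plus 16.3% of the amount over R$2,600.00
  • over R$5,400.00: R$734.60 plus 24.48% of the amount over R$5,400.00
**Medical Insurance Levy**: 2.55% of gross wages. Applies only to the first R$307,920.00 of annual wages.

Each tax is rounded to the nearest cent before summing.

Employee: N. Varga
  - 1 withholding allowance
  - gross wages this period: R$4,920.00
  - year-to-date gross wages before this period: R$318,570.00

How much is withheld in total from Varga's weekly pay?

Canton Income Tax: taxable = R$4,920.00 − 1×R$90.00 = R$4,830.00
  R$278.20 + 16.3% × (R$4,830.00 − R$2,600.00) = R$278.20 + 16.3% × R$2,230.00 = R$641.69
Medical Insurance Levy: YTD R$318,570.00 ≥ cap R$307,920.00 → R$0.00
Total: R$641.69 + R$0.00 = R$641.69

R$641.69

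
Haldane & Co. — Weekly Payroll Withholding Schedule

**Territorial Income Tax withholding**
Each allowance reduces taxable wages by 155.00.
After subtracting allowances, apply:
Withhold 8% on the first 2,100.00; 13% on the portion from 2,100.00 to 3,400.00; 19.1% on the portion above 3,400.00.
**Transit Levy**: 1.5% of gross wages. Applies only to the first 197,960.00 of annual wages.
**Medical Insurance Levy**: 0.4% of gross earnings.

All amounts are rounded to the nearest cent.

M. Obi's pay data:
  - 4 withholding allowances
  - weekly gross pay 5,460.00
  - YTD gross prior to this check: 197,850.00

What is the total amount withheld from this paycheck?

Territorial Income Tax: taxable = 5,460.00 − 4×155.00 = 4,840.00
  337.00 + 19.1% × (4,840.00 − 3,400.00) = 337.00 + 19.1% × 1,440.00 = 612.04
Transit Levy: cap 197,960.00 − YTD 197,850.00 = 110.00 subject; 1.5% × 110.00 = 1.65
Medical Insurance Levy: 0.4% × 5,460.00 = 21.84
Total: 612.04 + 1.65 + 21.84 = 635.53

635.53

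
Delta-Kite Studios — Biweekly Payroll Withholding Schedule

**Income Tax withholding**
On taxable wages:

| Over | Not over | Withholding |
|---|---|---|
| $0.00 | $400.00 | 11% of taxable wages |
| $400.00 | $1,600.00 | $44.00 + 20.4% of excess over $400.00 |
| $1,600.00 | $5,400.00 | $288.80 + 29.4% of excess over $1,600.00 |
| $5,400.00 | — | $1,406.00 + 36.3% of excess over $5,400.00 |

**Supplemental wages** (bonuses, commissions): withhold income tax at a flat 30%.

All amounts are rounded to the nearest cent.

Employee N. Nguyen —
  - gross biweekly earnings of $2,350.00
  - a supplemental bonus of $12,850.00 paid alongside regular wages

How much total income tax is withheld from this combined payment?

Income Tax: taxable = $2,350.00
  $288.80 + 29.4% × ($2,350.00 − $1,600.00) = $288.80 + 29.4% × $750.00 = $509.30
Supplemental (30% flat on bonus): 30% × $12,850.00 = $3,855.00
Total income tax: $509.30 + $3,855.00 = $4,364.30

$4,364.30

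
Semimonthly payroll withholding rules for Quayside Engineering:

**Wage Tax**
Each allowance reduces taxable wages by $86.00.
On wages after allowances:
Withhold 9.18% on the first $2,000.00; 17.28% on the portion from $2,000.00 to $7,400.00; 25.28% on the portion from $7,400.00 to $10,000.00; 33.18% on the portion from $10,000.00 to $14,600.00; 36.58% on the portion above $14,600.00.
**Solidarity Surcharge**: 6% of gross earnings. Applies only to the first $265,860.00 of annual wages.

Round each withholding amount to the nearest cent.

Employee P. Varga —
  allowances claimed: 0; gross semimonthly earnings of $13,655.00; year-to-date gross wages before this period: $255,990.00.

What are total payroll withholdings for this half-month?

Wage Tax: taxable = $13,655.00
  $1,774.00 + 33.18% × ($13,655.00 − $10,000.00) = $1,774.00 + 33.18% × $3,655.00 = $2,986.73
Solidarity Surcharge: cap $265,860.00 − YTD $255,990.00 = $9,870.00 subject; 6% × $9,870.00 = $592.20
Total: $2,986.73 + $592.20 = $3,578.93

$3,578.93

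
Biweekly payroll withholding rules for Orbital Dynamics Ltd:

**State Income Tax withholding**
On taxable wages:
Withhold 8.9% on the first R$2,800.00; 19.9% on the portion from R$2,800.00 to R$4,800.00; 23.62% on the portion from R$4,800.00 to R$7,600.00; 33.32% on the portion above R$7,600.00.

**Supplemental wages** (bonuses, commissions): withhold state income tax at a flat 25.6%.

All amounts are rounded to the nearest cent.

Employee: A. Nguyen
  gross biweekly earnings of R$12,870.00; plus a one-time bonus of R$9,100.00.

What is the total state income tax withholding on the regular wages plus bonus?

State Income Tax: taxable = R$12,870.00
  R$1,308.56 + 33.32% × (R$12,870.00 − R$7,600.00) = R$1,308.56 + 33.32% × R$5,270.00 = R$3,064.52
Supplemental (25.6% flat on bonus): 25.6% × R$9,100.00 = R$2,329.60
Total state income tax: R$3,064.52 + R$2,329.60 = R$5,394.12

R$5,394.12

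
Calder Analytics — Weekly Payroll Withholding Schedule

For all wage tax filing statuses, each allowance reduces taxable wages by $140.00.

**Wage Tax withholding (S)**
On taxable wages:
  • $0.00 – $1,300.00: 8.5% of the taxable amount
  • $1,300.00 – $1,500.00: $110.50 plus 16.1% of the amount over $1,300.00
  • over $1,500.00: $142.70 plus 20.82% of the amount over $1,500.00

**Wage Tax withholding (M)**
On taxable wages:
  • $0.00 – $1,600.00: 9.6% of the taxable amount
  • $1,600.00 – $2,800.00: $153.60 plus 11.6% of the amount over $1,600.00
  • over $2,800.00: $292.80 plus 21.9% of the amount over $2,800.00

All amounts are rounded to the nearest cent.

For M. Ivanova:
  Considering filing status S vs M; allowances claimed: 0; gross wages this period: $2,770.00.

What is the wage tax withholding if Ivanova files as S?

$407.11

Wage Tax (S): taxable = $2,770.00
  $142.70 + 20.82% × ($2,770.00 − $1,500.00) = $142.70 + 20.82% × $1,270.00 = $407.11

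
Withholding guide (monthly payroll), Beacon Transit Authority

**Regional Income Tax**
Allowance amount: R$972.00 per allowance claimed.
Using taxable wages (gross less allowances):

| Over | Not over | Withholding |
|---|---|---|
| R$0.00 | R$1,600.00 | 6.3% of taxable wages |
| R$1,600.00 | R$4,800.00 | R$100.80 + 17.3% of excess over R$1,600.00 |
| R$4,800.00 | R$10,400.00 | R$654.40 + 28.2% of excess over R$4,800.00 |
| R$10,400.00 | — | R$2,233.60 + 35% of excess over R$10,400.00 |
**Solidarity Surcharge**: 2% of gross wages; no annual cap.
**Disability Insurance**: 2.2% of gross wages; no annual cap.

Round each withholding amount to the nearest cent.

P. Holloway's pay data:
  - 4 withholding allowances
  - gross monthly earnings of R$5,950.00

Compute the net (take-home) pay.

Regional Income Tax: taxable = R$5,950.00 − 4×R$972.00 = R$2,062.00
  R$100.80 + 17.3% × (R$2,062.00 − R$1,600.00) = R$100.80 + 17.3% × R$462.00 = R$180.73
Solidarity Surcharge: 2% × R$5,950.00 = R$119.00
Disability Insurance: 2.2% × R$5,950.00 = R$130.90
Total withheld: R$180.73 + R$119.00 + R$130.90 = R$430.63
Net pay: R$5,950.00 − R$430.63 = R$5,519.37

R$5,519.37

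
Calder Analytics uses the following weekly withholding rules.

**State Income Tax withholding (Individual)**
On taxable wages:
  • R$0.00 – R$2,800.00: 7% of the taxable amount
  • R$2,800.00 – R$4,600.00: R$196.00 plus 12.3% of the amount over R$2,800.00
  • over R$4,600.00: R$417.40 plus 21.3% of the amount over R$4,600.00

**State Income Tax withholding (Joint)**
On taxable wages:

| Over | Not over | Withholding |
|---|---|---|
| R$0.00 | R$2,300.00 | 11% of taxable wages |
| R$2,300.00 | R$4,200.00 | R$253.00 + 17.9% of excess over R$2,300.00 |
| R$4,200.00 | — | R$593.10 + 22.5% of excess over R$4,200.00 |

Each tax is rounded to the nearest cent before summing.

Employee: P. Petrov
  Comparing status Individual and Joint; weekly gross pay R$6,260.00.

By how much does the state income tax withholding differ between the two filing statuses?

State Income Tax (Individual): taxable = R$6,260.00
  R$417.40 + 21.3% × (R$6,260.00 − R$4,600.00) = R$417.40 + 21.3% × R$1,660.00 = R$770.98
State Income Tax (Joint): taxable = R$6,260.00
  R$593.10 + 22.5% × (R$6,260.00 − R$4,200.00) = R$593.10 + 22.5% × R$2,060.00 = R$1,056.60
Difference: |R$770.98 − R$1,056.60| = R$285.62 (higher under Joint)

R$285.62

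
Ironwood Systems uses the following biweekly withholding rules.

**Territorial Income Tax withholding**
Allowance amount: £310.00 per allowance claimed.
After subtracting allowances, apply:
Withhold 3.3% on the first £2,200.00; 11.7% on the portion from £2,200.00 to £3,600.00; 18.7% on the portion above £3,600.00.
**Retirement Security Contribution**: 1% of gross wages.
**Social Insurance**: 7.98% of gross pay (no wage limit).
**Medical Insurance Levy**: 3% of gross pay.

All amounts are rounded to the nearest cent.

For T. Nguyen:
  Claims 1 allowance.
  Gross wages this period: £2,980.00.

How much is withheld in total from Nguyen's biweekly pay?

£484.59

Territorial Income Tax: taxable = £2,980.00 − 1×£310.00 = £2,670.00
  £72.60 + 11.7% × (£2,670.00 − £2,200.00) = £72.60 + 11.7% × £470.00 = £127.59
Retirement Security Contribution: 1% × £2,980.00 = £29.80
Social Insurance: 7.98% × £2,980.00 = £237.80
Medical Insurance Levy: 3% × £2,980.00 = £89.40
Total: £127.59 + £29.80 + £237.80 + £89.40 = £484.59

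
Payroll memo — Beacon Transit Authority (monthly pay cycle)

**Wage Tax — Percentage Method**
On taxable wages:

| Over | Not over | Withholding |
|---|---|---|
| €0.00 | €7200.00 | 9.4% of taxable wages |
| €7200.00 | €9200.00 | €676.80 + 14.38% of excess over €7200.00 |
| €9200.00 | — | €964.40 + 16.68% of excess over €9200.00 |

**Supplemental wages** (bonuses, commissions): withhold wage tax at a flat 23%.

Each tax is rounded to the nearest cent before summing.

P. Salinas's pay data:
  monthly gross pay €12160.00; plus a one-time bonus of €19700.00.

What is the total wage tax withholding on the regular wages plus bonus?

Wage Tax: taxable = €12160.00
  €964.40 + 16.68% × (€12160.00 − €9200.00) = €964.40 + 16.68% × €2960.00 = €1458.13
Supplemental (23% flat on bonus): 23% × €19700.00 = €4531.00
Total wage tax: €1458.13 + €4531.00 = €5989.13

€5989.13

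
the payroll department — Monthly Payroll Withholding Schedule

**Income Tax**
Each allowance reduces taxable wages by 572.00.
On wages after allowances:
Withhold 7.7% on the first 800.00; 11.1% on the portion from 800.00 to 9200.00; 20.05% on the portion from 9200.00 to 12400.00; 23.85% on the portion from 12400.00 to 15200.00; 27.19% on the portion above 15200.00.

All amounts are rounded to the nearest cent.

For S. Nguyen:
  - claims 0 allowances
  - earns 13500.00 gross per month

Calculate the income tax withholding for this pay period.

Income Tax: taxable = 13500.00
  1635.60 + 23.85% × (13500.00 − 12400.00) = 1635.60 + 23.85% × 1100.00 = 1897.95

1897.95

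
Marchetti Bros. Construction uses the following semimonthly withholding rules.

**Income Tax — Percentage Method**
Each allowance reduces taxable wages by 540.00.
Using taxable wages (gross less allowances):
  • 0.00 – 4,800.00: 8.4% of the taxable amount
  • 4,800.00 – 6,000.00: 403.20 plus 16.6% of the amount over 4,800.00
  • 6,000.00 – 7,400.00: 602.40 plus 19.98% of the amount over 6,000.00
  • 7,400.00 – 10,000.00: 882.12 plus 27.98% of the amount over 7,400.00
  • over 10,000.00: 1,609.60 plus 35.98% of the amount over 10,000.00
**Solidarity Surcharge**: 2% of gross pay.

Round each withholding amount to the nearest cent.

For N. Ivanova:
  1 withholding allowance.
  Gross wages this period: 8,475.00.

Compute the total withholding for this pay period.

Income Tax: taxable = 8,475.00 − 1×540.00 = 7,935.00
  882.12 + 27.98% × (7,935.00 − 7,400.00) = 882.12 + 27.98% × 535.00 = 1,031.81
Solidarity Surcharge: 2% × 8,475.00 = 169.50
Total: 1,031.81 + 169.50 = 1,201.31

1,201.31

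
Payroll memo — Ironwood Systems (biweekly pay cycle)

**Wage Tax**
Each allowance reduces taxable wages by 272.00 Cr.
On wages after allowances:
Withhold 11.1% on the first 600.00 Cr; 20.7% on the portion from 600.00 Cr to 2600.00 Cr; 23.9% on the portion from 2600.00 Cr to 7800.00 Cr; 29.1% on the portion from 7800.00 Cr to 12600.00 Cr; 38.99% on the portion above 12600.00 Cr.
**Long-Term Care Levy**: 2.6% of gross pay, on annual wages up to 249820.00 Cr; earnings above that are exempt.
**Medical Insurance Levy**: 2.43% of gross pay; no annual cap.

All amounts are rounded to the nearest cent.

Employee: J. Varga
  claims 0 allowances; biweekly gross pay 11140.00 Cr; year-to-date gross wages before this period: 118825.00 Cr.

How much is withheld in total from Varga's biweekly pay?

Wage Tax: taxable = 11140.00 Cr
  1723.40 Cr + 29.1% × (11140.00 Cr − 7800.00 Cr) = 1723.40 Cr + 29.1% × 3340.00 Cr = 2695.34 Cr
Long-Term Care Levy: 2.6% × 11140.00 Cr = 289.64 Cr
Medical Insurance Levy: 2.43% × 11140.00 Cr = 270.70 Cr
Total: 2695.34 Cr + 289.64 Cr + 270.70 Cr = 3255.68 Cr

3255.68 Cr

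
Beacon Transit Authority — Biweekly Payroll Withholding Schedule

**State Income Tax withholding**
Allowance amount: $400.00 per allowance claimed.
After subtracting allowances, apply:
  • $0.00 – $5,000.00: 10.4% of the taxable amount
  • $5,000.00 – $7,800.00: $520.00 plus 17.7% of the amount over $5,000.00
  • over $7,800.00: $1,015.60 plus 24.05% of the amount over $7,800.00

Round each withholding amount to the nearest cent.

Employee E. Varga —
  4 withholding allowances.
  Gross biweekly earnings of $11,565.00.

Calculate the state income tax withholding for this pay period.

State Income Tax: taxable = $11,565.00 − 4×$400.00 = $9,965.00
  $1,015.60 + 24.05% × ($9,965.00 − $7,800.00) = $1,015.60 + 24.05% × $2,165.00 = $1,536.28

$1,536.28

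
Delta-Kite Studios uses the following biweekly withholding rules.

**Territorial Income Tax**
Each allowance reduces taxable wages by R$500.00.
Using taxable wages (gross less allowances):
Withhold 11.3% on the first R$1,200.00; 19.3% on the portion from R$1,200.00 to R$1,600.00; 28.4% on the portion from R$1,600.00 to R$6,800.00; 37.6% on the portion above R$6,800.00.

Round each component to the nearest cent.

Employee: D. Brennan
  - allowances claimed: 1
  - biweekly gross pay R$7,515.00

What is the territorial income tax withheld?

Territorial Income Tax: taxable = R$7,515.00 − 1×R$500.00 = R$7,015.00
  R$1,689.60 + 37.6% × (R$7,015.00 − R$6,800.00) = R$1,689.60 + 37.6% × R$215.00 = R$1,770.44

R$1,770.44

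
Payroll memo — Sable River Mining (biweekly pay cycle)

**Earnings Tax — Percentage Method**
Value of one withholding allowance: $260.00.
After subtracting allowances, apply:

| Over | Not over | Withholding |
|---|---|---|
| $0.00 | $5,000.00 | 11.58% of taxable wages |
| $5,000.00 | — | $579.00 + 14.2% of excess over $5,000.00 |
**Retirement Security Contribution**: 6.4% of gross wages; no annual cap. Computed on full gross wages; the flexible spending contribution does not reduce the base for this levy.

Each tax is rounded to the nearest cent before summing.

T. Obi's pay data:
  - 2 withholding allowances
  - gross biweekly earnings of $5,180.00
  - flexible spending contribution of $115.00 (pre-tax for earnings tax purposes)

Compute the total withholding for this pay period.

Earnings Tax: taxable = $5,180.00 − $115.00 − 2×$260.00 = $4,545.00
  11.58% × $4,545.00 = $526.31
Retirement Security Contribution: 6.4% × $5,180.00 = $331.52
Total: $526.31 + $331.52 = $857.83

$857.83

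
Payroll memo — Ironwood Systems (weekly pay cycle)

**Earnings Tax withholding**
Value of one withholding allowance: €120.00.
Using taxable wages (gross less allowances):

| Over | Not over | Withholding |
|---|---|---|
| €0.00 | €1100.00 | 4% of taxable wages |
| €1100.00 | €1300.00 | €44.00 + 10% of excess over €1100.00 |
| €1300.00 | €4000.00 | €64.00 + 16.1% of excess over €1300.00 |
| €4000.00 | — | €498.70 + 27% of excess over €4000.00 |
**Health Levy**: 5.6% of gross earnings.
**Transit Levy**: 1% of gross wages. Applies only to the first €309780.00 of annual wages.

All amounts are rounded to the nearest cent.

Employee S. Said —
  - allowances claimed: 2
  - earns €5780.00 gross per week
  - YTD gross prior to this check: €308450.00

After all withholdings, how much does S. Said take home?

€4528.52

Earnings Tax: taxable = €5780.00 − 2×€120.00 = €5540.00
  €498.70 + 27% × (€5540.00 − €4000.00) = €498.70 + 27% × €1540.00 = €914.50
Health Levy: 5.6% × €5780.00 = €323.68
Transit Levy: cap €309780.00 − YTD €308450.00 = €1330.00 subject; 1% × €1330.00 = €13.30
Total withheld: €914.50 + €323.68 + €13.30 = €1251.48
Net pay: €5780.00 − €1251.48 = €4528.52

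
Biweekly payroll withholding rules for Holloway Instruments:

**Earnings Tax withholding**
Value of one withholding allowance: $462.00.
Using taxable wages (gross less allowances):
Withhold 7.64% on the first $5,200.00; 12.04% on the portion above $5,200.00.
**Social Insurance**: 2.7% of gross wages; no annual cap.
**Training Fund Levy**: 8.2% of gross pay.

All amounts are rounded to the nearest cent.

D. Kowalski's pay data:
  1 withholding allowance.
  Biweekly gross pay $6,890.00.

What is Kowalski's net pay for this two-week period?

Earnings Tax: taxable = $6,890.00 − 1×$462.00 = $6,428.00
  $397.28 + 12.04% × ($6,428.00 − $5,200.00) = $397.28 + 12.04% × $1,228.00 = $545.13
Social Insurance: 2.7% × $6,890.00 = $186.03
Training Fund Levy: 8.2% × $6,890.00 = $564.98
Total withheld: $545.13 + $186.03 + $564.98 = $1,296.14
Net pay: $6,890.00 − $1,296.14 = $5,593.86

$5,593.86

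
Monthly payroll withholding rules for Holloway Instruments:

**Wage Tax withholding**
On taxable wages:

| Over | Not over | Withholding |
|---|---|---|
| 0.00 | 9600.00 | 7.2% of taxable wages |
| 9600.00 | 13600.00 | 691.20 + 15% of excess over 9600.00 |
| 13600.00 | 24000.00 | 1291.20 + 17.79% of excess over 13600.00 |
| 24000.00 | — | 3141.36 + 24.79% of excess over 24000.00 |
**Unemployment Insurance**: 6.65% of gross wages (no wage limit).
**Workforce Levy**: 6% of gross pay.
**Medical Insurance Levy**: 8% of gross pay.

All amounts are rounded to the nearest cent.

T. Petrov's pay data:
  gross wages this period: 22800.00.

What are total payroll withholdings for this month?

Wage Tax: taxable = 22800.00
  1291.20 + 17.79% × (22800.00 − 13600.00) = 1291.20 + 17.79% × 9200.00 = 2927.88
Unemployment Insurance: 6.65% × 22800.00 = 1516.20
Workforce Levy: 6% × 22800.00 = 1368.00
Medical Insurance Levy: 8% × 22800.00 = 1824.00
Total: 2927.88 + 1516.20 + 1368.00 + 1824.00 = 7636.08

7636.08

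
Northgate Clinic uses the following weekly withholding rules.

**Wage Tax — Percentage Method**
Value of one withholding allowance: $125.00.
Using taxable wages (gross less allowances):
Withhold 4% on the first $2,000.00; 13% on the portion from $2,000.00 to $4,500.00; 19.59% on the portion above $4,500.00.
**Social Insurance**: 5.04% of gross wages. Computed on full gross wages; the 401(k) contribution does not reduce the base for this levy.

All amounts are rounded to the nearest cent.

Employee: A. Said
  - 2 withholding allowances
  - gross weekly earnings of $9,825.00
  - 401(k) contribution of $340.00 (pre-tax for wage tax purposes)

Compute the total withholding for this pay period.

Wage Tax: taxable = $9,825.00 − $340.00 − 2×$125.00 = $9,235.00
  $405.00 + 19.59% × ($9,235.00 − $4,500.00) = $405.00 + 19.59% × $4,735.00 = $1,332.59
Social Insurance: 5.04% × $9,825.00 = $495.18
Total: $1,332.59 + $495.18 = $1,827.77

$1,827.77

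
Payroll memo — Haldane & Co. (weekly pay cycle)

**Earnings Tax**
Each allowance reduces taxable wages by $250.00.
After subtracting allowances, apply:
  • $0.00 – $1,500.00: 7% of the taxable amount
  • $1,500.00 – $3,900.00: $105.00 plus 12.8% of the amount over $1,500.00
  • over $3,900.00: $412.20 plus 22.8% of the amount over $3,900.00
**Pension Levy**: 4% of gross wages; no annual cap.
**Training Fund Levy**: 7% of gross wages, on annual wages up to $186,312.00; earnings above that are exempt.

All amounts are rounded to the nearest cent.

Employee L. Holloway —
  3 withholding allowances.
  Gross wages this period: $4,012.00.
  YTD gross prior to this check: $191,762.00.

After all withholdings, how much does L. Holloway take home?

Earnings Tax: taxable = $4,012.00 − 3×$250.00 = $3,262.00
  $105.00 + 12.8% × ($3,262.00 − $1,500.00) = $105.00 + 12.8% × $1,762.00 = $330.54
Pension Levy: 4% × $4,012.00 = $160.48
Training Fund Levy: YTD $191,762.00 ≥ cap $186,312.00 → $0.00
Total withheld: $330.54 + $160.48 + $0.00 = $491.02
Net pay: $4,012.00 − $491.02 = $3,520.98

$3,520.98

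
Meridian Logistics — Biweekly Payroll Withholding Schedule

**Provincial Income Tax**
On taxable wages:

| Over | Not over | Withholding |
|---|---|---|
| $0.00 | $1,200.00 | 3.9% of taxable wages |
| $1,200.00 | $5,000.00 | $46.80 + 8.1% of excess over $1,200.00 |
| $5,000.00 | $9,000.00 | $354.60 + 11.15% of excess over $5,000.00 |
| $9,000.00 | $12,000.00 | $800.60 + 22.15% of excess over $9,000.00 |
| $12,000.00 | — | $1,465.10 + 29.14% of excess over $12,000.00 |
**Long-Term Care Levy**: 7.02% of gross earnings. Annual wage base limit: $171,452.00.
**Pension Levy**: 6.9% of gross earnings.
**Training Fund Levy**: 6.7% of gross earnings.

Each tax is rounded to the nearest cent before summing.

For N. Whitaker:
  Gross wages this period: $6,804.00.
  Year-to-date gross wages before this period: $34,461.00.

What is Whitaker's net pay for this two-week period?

$4,845.26

Provincial Income Tax: taxable = $6,804.00
  $354.60 + 11.15% × ($6,804.00 − $5,000.00) = $354.60 + 11.15% × $1,804.00 = $555.75
Long-Term Care Levy: 7.02% × $6,804.00 = $477.64
Pension Levy: 6.9% × $6,804.00 = $469.48
Training Fund Levy: 6.7% × $6,804.00 = $455.87
Total withheld: $555.75 + $477.64 + $469.48 + $455.87 = $1,958.74
Net pay: $6,804.00 − $1,958.74 = $4,845.26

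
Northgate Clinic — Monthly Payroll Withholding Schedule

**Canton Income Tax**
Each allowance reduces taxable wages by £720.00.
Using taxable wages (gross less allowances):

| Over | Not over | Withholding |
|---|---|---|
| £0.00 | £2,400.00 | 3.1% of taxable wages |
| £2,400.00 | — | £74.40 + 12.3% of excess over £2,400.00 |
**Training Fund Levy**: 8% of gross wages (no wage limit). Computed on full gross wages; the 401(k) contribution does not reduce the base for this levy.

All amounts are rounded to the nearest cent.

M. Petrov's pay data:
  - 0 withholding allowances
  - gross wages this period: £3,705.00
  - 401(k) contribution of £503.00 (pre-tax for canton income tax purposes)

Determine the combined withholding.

Canton Income Tax: taxable = £3,705.00 − £503.00 = £3,202.00
  £74.40 + 12.3% × (£3,202.00 − £2,400.00) = £74.40 + 12.3% × £802.00 = £173.05
Training Fund Levy: 8% × £3,705.00 = £296.40
Total: £173.05 + £296.40 = £469.45

£469.45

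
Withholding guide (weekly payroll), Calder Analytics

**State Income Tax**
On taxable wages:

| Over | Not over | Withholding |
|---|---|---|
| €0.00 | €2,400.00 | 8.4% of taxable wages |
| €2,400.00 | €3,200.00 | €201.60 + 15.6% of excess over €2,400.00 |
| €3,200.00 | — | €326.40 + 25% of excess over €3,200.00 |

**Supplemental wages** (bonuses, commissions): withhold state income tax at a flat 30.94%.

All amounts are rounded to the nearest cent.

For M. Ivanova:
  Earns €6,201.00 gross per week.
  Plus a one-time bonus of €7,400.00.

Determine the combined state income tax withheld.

State Income Tax: taxable = €6,201.00
  €326.40 + 25% × (€6,201.00 − €3,200.00) = €326.40 + 25% × €3,001.00 = €1,076.65
Supplemental (30.94% flat on bonus): 30.94% × €7,400.00 = €2,289.56
Total state income tax: €1,076.65 + €2,289.56 = €3,366.21

€3,366.21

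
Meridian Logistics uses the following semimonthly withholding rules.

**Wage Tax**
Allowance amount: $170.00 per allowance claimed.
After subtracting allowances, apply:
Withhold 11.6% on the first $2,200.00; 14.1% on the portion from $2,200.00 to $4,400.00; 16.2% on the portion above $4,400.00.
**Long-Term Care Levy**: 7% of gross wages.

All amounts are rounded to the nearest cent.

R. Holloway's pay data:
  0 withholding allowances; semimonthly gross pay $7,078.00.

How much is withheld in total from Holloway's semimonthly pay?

Wage Tax: taxable = $7,078.00
  $565.40 + 16.2% × ($7,078.00 − $4,400.00) = $565.40 + 16.2% × $2,678.00 = $999.24
Long-Term Care Levy: 7% × $7,078.00 = $495.46
Total: $999.24 + $495.46 = $1,494.70

$1,494.70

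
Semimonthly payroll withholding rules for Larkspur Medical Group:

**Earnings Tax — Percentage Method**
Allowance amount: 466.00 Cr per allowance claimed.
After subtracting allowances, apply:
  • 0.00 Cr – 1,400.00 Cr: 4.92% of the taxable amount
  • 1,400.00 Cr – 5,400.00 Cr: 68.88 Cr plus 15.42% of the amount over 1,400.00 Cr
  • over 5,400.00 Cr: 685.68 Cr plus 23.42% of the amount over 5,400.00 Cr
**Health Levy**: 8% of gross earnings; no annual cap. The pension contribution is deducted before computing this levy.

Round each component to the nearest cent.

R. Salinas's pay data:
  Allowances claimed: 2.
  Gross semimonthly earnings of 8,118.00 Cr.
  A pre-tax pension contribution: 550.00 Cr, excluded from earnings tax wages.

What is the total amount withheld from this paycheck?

1,580.59 Cr

Earnings Tax: taxable = 8,118.00 Cr − 550.00 Cr − 2×466.00 Cr = 6,636.00 Cr
  685.68 Cr + 23.42% × (6,636.00 Cr − 5,400.00 Cr) = 685.68 Cr + 23.42% × 1,236.00 Cr = 975.15 Cr
Health Levy: 8% × 7,568.00 Cr = 605.44 Cr
Total: 975.15 Cr + 605.44 Cr = 1,580.59 Cr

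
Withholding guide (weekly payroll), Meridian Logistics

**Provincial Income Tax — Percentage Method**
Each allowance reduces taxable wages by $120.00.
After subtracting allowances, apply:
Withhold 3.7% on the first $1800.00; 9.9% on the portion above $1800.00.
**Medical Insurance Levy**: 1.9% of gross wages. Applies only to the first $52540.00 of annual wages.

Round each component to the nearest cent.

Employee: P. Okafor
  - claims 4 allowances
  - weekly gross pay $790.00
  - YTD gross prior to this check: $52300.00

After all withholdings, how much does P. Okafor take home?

Provincial Income Tax: taxable = $790.00 − 4×$120.00 = $310.00
  3.7% × $310.00 = $11.47
Medical Insurance Levy: cap $52540.00 − YTD $52300.00 = $240.00 subject; 1.9% × $240.00 = $4.56
Total withheld: $11.47 + $4.56 = $16.03
Net pay: $790.00 − $16.03 = $773.97

$773.97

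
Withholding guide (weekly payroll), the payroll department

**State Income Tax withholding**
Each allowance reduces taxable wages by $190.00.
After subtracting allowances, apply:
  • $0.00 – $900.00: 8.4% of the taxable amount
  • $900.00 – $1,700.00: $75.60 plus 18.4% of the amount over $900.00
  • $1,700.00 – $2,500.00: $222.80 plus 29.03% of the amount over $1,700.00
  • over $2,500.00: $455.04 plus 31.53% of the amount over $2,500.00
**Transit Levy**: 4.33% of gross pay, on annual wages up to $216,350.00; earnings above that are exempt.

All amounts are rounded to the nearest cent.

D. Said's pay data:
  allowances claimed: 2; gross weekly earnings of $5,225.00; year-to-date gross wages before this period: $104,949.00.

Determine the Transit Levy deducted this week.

$226.24

Transit Levy: 4.33% × $5,225.00 = $226.24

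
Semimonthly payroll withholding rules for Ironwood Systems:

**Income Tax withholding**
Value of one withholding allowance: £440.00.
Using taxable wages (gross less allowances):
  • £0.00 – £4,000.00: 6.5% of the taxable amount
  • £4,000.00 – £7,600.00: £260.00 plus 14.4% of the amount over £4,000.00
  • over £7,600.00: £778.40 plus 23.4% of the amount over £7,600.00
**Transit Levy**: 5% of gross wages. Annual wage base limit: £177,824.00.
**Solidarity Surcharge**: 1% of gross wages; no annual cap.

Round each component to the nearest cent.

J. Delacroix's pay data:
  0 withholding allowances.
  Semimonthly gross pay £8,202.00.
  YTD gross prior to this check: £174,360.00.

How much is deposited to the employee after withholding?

£7,027.51

Income Tax: taxable = £8,202.00
  £778.40 + 23.4% × (£8,202.00 − £7,600.00) = £778.40 + 23.4% × £602.00 = £919.27
Transit Levy: cap £177,824.00 − YTD £174,360.00 = £3,464.00 subject; 5% × £3,464.00 = £173.20
Solidarity Surcharge: 1% × £8,202.00 = £82.02
Total withheld: £919.27 + £173.20 + £82.02 = £1,174.49
Net pay: £8,202.00 − £1,174.49 = £7,027.51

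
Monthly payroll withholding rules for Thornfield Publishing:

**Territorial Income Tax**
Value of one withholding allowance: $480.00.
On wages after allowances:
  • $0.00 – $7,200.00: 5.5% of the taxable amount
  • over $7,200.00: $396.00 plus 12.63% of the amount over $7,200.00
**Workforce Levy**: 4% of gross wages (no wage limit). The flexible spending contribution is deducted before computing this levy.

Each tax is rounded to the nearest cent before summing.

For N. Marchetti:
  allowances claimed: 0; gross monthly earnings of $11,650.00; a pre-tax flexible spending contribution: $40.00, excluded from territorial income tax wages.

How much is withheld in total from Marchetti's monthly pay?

Territorial Income Tax: taxable = $11,650.00 − $40.00 = $11,610.00
  $396.00 + 12.63% × ($11,610.00 − $7,200.00) = $396.00 + 12.63% × $4,410.00 = $952.98
Workforce Levy: 4% × $11,610.00 = $464.40
Total: $952.98 + $464.40 = $1,417.38

$1,417.38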